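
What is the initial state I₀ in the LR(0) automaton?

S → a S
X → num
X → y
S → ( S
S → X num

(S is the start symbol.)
First, augment the grammar with S' → S
I₀ = CLOSURE({ [S' → . S] }):
  [S' → . S] has the dot before S: add [S → . a S], [S → . ( S], [S → . X num]
  [S → . X num] has the dot before X: add [X → . num], [X → . y]
No further items can be added.

I₀ = { [S → . ( S], [S → . X num], [S → . a S], [S' → . S], [X → . num], [X → . y] }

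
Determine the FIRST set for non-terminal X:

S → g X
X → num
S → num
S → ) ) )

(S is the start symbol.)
To compute FIRST(X), examine every production with X on the left-hand side, reading each right-hand side left to right until a non-nullable symbol is reached.

From X → num:
  - num is a terminal: add 'num' and stop

Collecting: FIRST(X) = { 'num' }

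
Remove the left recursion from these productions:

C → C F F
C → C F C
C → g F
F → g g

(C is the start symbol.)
C is directly left-recursive. The standard transformation for
  A → A α₁ | ... | A α_m | β₁ | ... | β_n
is
  A  → β₁ A' | ... | β_n A'
  A' → α₁ A' | ... | α_m A' | ε

C → g F becomes C → g F C'
C → C F F becomes C' → F F C'
C → C F C becomes C' → F C C'
Add C' → ε

Productions for other non-terminals are unchanged:
  F → g g

Resulting grammar:
C → g F C'
C' → F F C'
C' → F C C'
C' → ε
F → g g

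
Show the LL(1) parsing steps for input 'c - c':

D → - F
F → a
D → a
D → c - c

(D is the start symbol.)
Stack is shown with the top on the left.

Stack    Input    Action
------------------------
D $      c - c $  output D → c - c
c - c $  c - c $  match 'c'
- c $    - c $    match '-'
c $      c $      match 'c'
$        $        accept

The string is accepted.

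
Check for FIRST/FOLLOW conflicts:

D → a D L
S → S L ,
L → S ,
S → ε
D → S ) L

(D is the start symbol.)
Yes. S → S L ',' with FOLLOW(S) on { ',' }

Nullable non-terminals: S.
FIRST sets used below: FIRST(S) = { ',', ε }, FIRST(L) = { ',' }

S: nullable alternative(s) S → ε; FOLLOW(S) = { ')', ',' }
  S → S L ,: FIRST \ {ε} = { ',' } — overlaps FOLLOW(S) on { ',' }: CONFLICT
  S → ε: FIRST \ {ε} = { } — this is the only nullable alternative, skip

D, L have no nullable alternative, so no FIRST/FOLLOW check is needed there.

So the grammar has 1 FIRST/FOLLOW conflict (marked CONFLICT above).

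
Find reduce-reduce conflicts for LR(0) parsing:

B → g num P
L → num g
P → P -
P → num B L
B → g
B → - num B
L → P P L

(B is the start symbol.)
Yes — I11: [B → g .] vs [L → num g .]

A reduce-reduce conflict occurs when an LR(0) state has two complete items [A → α .] and [B → β .] — both call for a reduction, and with no lookahead the parser cannot choose between them.

Augment with B' → B and build the canonical LR(0) collection (I0 = CLOSURE({[B' → . B]}), then GOTO on every symbol after a dot until no new states appear). It has 17 states:
  I0: { [B → . - num B], [B → . g num P], [B → . g], [B' → . B] }  — shift
  I1: { [B → - . num B] }  — shift
  I2: { [B' → B .] }  — accept
  I3: { [B → g . num P], [B → g .] }  — shift, reduce
  I4: { [B → g num . P], [P → . P -], [P → . num B L] }  — shift
  I5: { [B → g num P .], [P → P . -] }  — shift, reduce
  I6: { [B → . - num B], [B → . g num P], [B → . g], [P → num . B L] }  — shift
  I7: { [L → . P P L], [L → . num g], [P → . P -], [P → . num B L], [P → num B . L] }  — shift
  I8: { [P → num B L .] }  — reduce
  I9: { [L → P . P L], [P → . P -], [P → . num B L], [P → P . -] }  — shift
  I10: { [B → . - num B], [B → . g num P], [B → . g], [L → num . g], [P → num . B L] }  — shift
  I11: { [B → g . num P], [B → g .], [L → num g .] }  — shift, 2 reduces
  I12: { [P → P - .] }  — reduce
  I13: { [L → . P P L], [L → . num g], [L → P P . L], [P → . P -], [P → . num B L], [P → P . -] }  — shift
  I14: { [L → P P L .] }  — reduce
  I15: { [B → - num . B], [B → . - num B], [B → . g num P], [B → . g] }  — shift
  I16: { [B → - num B .] }  — reduce

I11 contains complete items [B → g .], [L → num g .] — reduce-reduce conflict.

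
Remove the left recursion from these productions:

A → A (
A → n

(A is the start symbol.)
A → n A'
A' → ( A'
A' → ε

A is directly left-recursive. The standard transformation for
  A → A α₁ | ... | A α_m | β₁ | ... | β_n
is
  A  → β₁ A' | ... | β_n A'
  A' → α₁ A' | ... | α_m A' | ε

A → n becomes A → n A'
A → A ( becomes A' → ( A'
Add A' → ε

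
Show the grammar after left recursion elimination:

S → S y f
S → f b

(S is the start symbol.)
S → f b S'
S' → y f S'
S' → ε

S is directly left-recursive. The standard transformation for
  A → A α₁ | ... | A α_m | β₁ | ... | β_n
is
  A  → β₁ A' | ... | β_n A'
  A' → α₁ A' | ... | α_m A' | ε

S → f b becomes S → f b S'
S → S y f becomes S' → y f S'
Add S' → ε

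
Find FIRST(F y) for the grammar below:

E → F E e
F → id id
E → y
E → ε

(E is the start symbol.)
{ 'id' }

FIRST sets of the non-terminals involved (from the grammar, by fixed-point iteration):
  FIRST(F) = { 'id' }

To compute FIRST(F y), process the symbols left to right:
Symbol F is a non-terminal. Add FIRST(F) \ {ε} = { 'id' }
F is not nullable (ε ∉ FIRST(F)), so stop here.
FIRST(F y) = { 'id' }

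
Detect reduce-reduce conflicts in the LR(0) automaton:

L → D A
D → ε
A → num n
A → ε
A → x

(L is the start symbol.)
No reduce-reduce conflicts

Augment with L' → L and build the canonical LR(0) collection (I0 = CLOSURE({[L' → . L]}), then GOTO on every symbol after a dot until no new states appear). It has 7 states:
  I0: { [D → .], [L → . D A], [L' → . L] }  — reduce
  I1: { [A → . num n], [A → . x], [A → .], [L → D . A] }  — shift, reduce
  I2: { [L' → L .] }  — accept
  I3: { [L → D A .] }  — reduce
  I4: { [A → num . n] }  — shift
  I5: { [A → x .] }  — reduce
  I6: { [A → num n .] }  — reduce

No state contains more than one complete item.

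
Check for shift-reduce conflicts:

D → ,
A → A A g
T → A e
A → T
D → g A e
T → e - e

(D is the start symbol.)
A shift-reduce conflict occurs when an LR(0) state has both:
  - a complete (reduce) item [A → α .] (dot at the end), and
  - a shift item [B → β . c γ] (dot before a terminal).

Augment with D' → D and build the canonical LR(0) collection (I0 = CLOSURE({[D' → . D]}), then GOTO on every symbol after a dot until no new states appear). It has 13 states:
  I0: { [D → . ,], [D → . g A e], [D' → . D] }  — shift
  I1: { [D → , .] }  — reduce
  I2: { [D' → D .] }  — accept
  I3: { [A → . A A g], [A → . T], [D → g . A e], [T → . A e], [T → . e - e] }  — shift
  I4: { [A → . A A g], [A → . T], [A → A . A g], [D → g A . e], [T → . A e], [T → . e - e], [T → A . e] }  — shift
  I5: { [A → T .] }  — reduce
  I6: { [T → e . - e] }  — shift
  I7: { [T → e - . e] }  — shift
  I8: { [T → e - e .] }  — reduce
  I9: { [A → . A A g], [A → . T], [A → A . A g], [A → A A . g], [T → . A e], [T → . e - e], [T → A . e] }  — shift
  I10: { [D → g A e .], [T → A e .], [T → e . - e] }  — shift, 2 reduces
  I11: { [T → A e .], [T → e . - e] }  — shift, reduce
  I12: { [A → A A g .] }  — reduce

I10 contains reduce items [D → g A e .], [T → A e .] and shift item [T → e . - e] — shift-reduce conflict.
I11 contains reduce item [T → A e .] and shift item [T → e . - e] — shift-reduce conflict.

Answer: Yes — I10: [D → g A e .] vs [T → e . - e]; I11: [T → A e .] vs [T → e . - e]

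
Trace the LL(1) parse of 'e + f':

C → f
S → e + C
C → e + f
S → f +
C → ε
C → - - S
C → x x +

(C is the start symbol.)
LL(1) parsing maintains a stack (initially the start symbol over $) and the input. At each step: if the stack top is a terminal, match it against the current input token; if it is a non-terminal N, replace it with the RHS of M[N, lookahead] (the unique production whose predict set contains the lookahead).

Stack is shown with the top on the left.

Stack    Input    Action
------------------------
C $      e + f $  output C → e + f
e + f $  e + f $  match 'e'
+ f $    + f $    match '+'
f $      f $      match 'f'
$        $        accept

The string is accepted.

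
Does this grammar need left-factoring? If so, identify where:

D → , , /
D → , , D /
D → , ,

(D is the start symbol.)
Left-factoring is needed when two productions for the same non-terminal
share a common prefix on the right-hand side.

Productions for D:
  D → , , /
  D → , , D /
  D → , ,

Found common prefix ', ,' in productions for D

Answer: Yes, D has productions with common prefix ', ,'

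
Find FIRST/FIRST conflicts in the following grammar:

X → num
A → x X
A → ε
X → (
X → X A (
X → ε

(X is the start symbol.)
A FIRST/FIRST conflict occurs when two productions N → α and N → β for the same non-terminal have FIRST(α) ∩ FIRST(β) ≠ ∅ (with ε ∈ FIRST of a nullable right-hand side, so two nullable alternatives also conflict).

FIRST sets of the non-terminals at (or reachable through a nullable prefix from) the front of some alternative:
  FIRST(X) = { '(', 'num', 'x', ε }
  FIRST(A) = { 'x', ε }

Productions for X:
  X → num: FIRST = { 'num' }
  X → (: FIRST = { '(' }
  X → X A (: FIRST = { '(', 'num', 'x' }
  X → ε: FIRST = { ε }
Productions for A:
  A → x X: FIRST = { 'x' }
  A → ε: FIRST = { ε }

Conflict for X: X → num and X → X A (
  Overlap: { 'num' }
Conflict for X: X → ( and X → X A (
  Overlap: { '(' }

Answer: Yes. X → num / X → X A '(' on { 'num' }; X → '(' / X → X A '(' on { '(' }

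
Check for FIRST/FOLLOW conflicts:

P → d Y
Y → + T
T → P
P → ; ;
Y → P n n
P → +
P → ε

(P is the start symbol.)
No FIRST/FOLLOW conflicts.

A FIRST/FOLLOW conflict occurs when a non-terminal N has a nullable alternative N → β (β ⇒* ε) and another alternative N → α with FIRST(α) ∩ FOLLOW(N) ≠ ∅: on such a lookahead the parser cannot decide between expanding α and letting N vanish via β.

Nullable non-terminals: P, T.

P: nullable alternative(s) P → ε; FOLLOW(P) = { $, 'n' }
  P → d Y: FIRST \ {ε} = { 'd' } — disjoint from FOLLOW(P)
  P → ; ;: FIRST \ {ε} = { ';' } — disjoint from FOLLOW(P)
  P → +: FIRST \ {ε} = { '+' } — disjoint from FOLLOW(P)
  P → ε: FIRST \ {ε} = { } — this is the only nullable alternative, skip
T has a nullable alternative but only one production, so nothing to check.

Y has no nullable alternative, so no FIRST/FOLLOW check is needed there.

No FIRST/FOLLOW conflicts found.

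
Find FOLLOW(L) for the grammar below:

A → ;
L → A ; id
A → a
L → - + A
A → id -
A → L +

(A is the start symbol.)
To compute FOLLOW(L), find every occurrence of L on a right-hand side N → α L β: add FIRST(β) \ {ε}, and if β is empty or nullable also add FOLLOW(N). Iterate to a fixed point.

In A → L +: L is followed by '+', add FIRST('+') \ {ε} = { '+' }

Taking the union: FOLLOW(L) = { '+' }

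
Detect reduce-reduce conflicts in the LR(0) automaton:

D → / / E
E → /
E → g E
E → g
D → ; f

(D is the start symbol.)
Augment with D' → D and build the canonical LR(0) collection (I0 = CLOSURE({[D' → . D]}), then GOTO on every symbol after a dot until no new states appear). It has 10 states:
  I0: { [D → . / / E], [D → . ; f], [D' → . D] }  — shift
  I1: { [D → / . / E] }  — shift
  I2: { [D → ; . f] }  — shift
  I3: { [D' → D .] }  — accept
  I4: { [D → ; f .] }  — reduce
  I5: { [D → / / . E], [E → . /], [E → . g E], [E → . g] }  — shift
  I6: { [E → / .] }  — reduce
  I7: { [D → / / E .] }  — reduce
  I8: { [E → . /], [E → . g E], [E → . g], [E → g . E], [E → g .] }  — shift, reduce
  I9: { [E → g E .] }  — reduce

No state contains more than one complete item.

Answer: No reduce-reduce conflicts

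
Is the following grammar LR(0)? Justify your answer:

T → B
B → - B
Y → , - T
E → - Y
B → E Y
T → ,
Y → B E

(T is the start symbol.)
Augment with T' → T and build the canonical LR(0) collection (I0 = CLOSURE({[T' → . T]}), then GOTO on every symbol after a dot until no new states appear). It has 15 states:
  I0: { [B → . - B], [B → . E Y], [E → . - Y], [T → . ,], [T → . B], [T' → . T] }  — shift
  I1: { [T → , .] }  — reduce
  I2: { [B → - . B], [B → . - B], [B → . E Y], [E → - . Y], [E → . - Y], [Y → . , - T], [Y → . B E] }  — shift
  I3: { [T → B .] }  — reduce
  I4: { [B → . - B], [B → . E Y], [B → E . Y], [E → . - Y], [Y → . , - T], [Y → . B E] }  — shift
  I5: { [T' → T .] }  — accept
  I6: { [Y → , . - T] }  — shift
  I7: { [E → . - Y], [Y → B . E] }  — shift
  I8: { [B → E Y .] }  — reduce
  I9: { [B → . - B], [B → . E Y], [E → - . Y], [E → . - Y], [Y → . , - T], [Y → . B E] }  — shift
  I10: { [Y → B E .] }  — reduce
  I11: { [E → - Y .] }  — reduce
  I12: { [B → . - B], [B → . E Y], [E → . - Y], [T → . ,], [T → . B], [Y → , - . T] }  — shift
  I13: { [Y → , - T .] }  — reduce
  I14: { [B → - B .], [E → . - Y], [Y → B . E] }  — shift, reduce

Conflict in state I14:
  Shift-reduce conflict between [B → - B .] and [E → . - Y]
So the grammar is NOT LR(0).

Answer: No. Shift-reduce conflict between [B → - B .] and [E → . - Y]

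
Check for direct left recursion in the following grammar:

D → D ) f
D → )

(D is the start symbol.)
D → D ) f: LEFT RECURSIVE (starts with D)
D → ): starts with ')'

The grammar has direct left recursion on: D.

Answer: Yes, D is left-recursive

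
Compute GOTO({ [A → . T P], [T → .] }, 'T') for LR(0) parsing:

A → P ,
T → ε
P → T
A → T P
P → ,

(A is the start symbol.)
{ [A → T . P], [P → . ,], [P → . T], [T → .] }

GOTO(I, 'T') = CLOSURE({ [A → αX.β] : [A → α.Xβ] ∈ I, X = 'T' })

Items with dot before 'T', with the dot advanced:
  [A → . T P] → [A → T . P]
Closure of the advanced items:
  [A → T . P] has the dot before P: add [P → . T], [P → . ,]
  [P → . T] has the dot before T: add [T → .]

GOTO = { [A → T . P], [P → . ,], [P → . T], [T → .] }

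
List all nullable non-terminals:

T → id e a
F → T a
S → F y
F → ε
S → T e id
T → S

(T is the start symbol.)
{ 'F' }

A non-terminal is nullable if it can derive ε (the empty string): either it has an ε-production, or it has a production whose right-hand side consists entirely of nullable non-terminals.

ε-productions: F → ε
So F is immediately nullable.
No further non-terminal can be added: every production for the remaining non-terminals contains a terminal or a non-nullable non-terminal.
Nullable = { 'F' }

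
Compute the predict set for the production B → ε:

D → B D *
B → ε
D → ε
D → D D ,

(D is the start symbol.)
{ '*', ',' }

PREDICT(B → ε) = (FIRST(RHS) \ {ε}) ∪ (FOLLOW(B) if ε ∈ FIRST(RHS), i.e. RHS ⇒* ε)
The right-hand side is ε (FIRST(ε) = { ε }), so the predict set is FOLLOW(B) = { '*', ',' }
PREDICT(B → ε) = { '*', ',' }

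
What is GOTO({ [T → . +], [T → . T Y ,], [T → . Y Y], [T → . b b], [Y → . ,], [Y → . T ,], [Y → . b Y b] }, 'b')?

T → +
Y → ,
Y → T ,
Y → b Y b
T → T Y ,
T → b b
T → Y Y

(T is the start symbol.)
GOTO(I, 'b') = CLOSURE({ [A → αX.β] : [A → α.Xβ] ∈ I, X = 'b' })

Items with dot before 'b', with the dot advanced:
  [T → . b b] → [T → b . b]
  [Y → . b Y b] → [Y → b . Y b]
Closure of the advanced items:
  [Y → b . Y b] has the dot before Y: add [Y → . ,], [Y → . T ,], [Y → . b Y b]
  [Y → . T ,] has the dot before T: add [T → . +], [T → . T Y ,], [T → . b b], [T → . Y Y]

GOTO = { [T → . +], [T → . T Y ,], [T → . Y Y], [T → . b b], [T → b . b], [Y → . ,], [Y → . T ,], [Y → . b Y b], [Y → b . Y b] }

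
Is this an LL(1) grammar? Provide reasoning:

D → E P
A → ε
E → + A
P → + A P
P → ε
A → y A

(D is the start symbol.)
Relevant sets:
  FOLLOW(A) = { $, '+' }
  FOLLOW(P) = { $ }

For A:
  PREDICT(A → ε) = { $, '+' }
  PREDICT(A → y A) = { 'y' }
For P:
  PREDICT(P → '+' A P) = { '+' }
  PREDICT(P → ε) = { $ }
D, E have a single production, so nothing to check there.

All predict sets are disjoint. The grammar IS LL(1).

Answer: Yes, the grammar is LL(1).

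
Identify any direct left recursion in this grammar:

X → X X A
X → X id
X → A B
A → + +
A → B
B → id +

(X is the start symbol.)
Direct left recursion occurs when N → N α for some non-terminal N (the right-hand side begins with the left-hand side itself).

X → X X A: LEFT RECURSIVE (starts with X)
X → X id: LEFT RECURSIVE (starts with X)
X → A B: starts with A
A → + +: starts with '+'
A → B: starts with B
B → id +: starts with id

The grammar has direct left recursion on: X.

Answer: Yes, X is left-recursive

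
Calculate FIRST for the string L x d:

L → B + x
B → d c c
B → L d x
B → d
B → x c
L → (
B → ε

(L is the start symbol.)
FIRST sets of the non-terminals involved (from the grammar, by fixed-point iteration):
  FIRST(L) = { '(', '+', 'd', 'x' }

To compute FIRST(L x d), process the symbols left to right:
Symbol L is a non-terminal. Add FIRST(L) \ {ε} = { '(', '+', 'd', 'x' }
L is not nullable (ε ∉ FIRST(L)), so stop here.
FIRST(L x d) = { '(', '+', 'd', 'x' }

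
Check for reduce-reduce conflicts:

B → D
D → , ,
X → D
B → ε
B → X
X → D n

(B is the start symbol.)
Yes — I3: [B → D .] vs [X → D .]

Augment with B' → B and build the canonical LR(0) collection (I0 = CLOSURE({[B' → . B]}), then GOTO on every symbol after a dot until no new states appear). It has 7 states:
  I0: { [B → . D], [B → . X], [B → .], [B' → . B], [D → . , ,], [X → . D n], [X → . D] }  — shift, reduce
  I1: { [D → , . ,] }  — shift
  I2: { [B' → B .] }  — accept
  I3: { [B → D .], [X → D . n], [X → D .] }  — shift, 2 reduces
  I4: { [B → X .] }  — reduce
  I5: { [X → D n .] }  — reduce
  I6: { [D → , , .] }  — reduce

I3 contains complete items [B → D .], [X → D .] — reduce-reduce conflict.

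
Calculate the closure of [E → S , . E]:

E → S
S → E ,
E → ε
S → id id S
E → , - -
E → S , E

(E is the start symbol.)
{ [E → . , - -], [E → . S , E], [E → . S], [E → .], [E → S , . E], [S → . E ,], [S → . id id S] }

To compute CLOSURE, for each item [A → α.Bβ] where B is a non-terminal, add [B → .γ] for all productions B → γ; repeat for the newly added items until nothing changes.

Start with: [E → S , . E]
  [E → S , . E] has the dot before E: add [E → . S], [E → .], [E → . , - -], [E → . S , E]
  [E → . S] has the dot before S: add [S → . E ,], [S → . id id S]
No further items can be added.

CLOSURE = { [E → . , - -], [E → . S , E], [E → . S], [E → .], [E → S , . E], [S → . E ,], [S → . id id S] }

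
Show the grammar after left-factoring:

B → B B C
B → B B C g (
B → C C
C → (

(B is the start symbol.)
B → B B C B'
B' → ε
B' → g (
B → C C
C → (

Left-factoring transforms A → αβ₁ | αβ₂ into A → αA' and A' → β₁ | β₂
(α is the longest common prefix among the alternatives). Repeat until
no nonterminal has two alternatives with a common prefix.

Round 1: B has alternatives sharing prefix 'B B C'. Introduce B': B → B B C B'
  Add: B' → ε
  Add: B' → g (

No remaining common prefixes — done.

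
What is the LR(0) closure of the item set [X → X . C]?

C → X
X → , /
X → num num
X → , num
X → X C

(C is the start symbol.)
To compute CLOSURE, for each item [A → α.Bβ] where B is a non-terminal, add [B → .γ] for all productions B → γ; repeat for the newly added items until nothing changes.

Start with: [X → X . C]
  [X → X . C] has the dot before C: add [C → . X]
  [C → . X] has the dot before X: add [X → . , /], [X → . num num], [X → . , num], [X → . X C]
No further items can be added.

CLOSURE = { [C → . X], [X → . , /], [X → . , num], [X → . X C], [X → . num num], [X → X . C] }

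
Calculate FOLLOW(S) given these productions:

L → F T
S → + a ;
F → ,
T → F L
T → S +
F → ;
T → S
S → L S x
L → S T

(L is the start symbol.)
{ $, '+', ',', ';', 'x' }

In T → S +: S is followed by '+', add FIRST('+') \ {ε} = { '+' }
In T → S: S is at the end, add FOLLOW(T)
In S → L S x: S is followed by x, add FIRST(x) \ {ε} = { 'x' }
In L → S T: S is followed by T, add FIRST(T) \ {ε} = { '+', ',', ';' }

The FOLLOW sets referred to above (computed the same way, to a fixed point):
  FOLLOW(T) = { $, '+', ',', ';' }

Taking the union: FOLLOW(S) = { $, '+', ',', ';', 'x' }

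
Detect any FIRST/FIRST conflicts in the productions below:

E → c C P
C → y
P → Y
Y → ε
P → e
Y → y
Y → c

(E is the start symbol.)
A FIRST/FIRST conflict occurs when two productions N → α and N → β for the same non-terminal have FIRST(α) ∩ FIRST(β) ≠ ∅ (with ε ∈ FIRST of a nullable right-hand side, so two nullable alternatives also conflict).

FIRST sets of the non-terminals at (or reachable through a nullable prefix from) the front of some alternative:
  FIRST(Y) = { 'c', 'y', ε }

Productions for P:
  P → Y: FIRST = { 'c', 'y', ε }
  P → e: FIRST = { 'e' }
Productions for Y:
  Y → ε: FIRST = { ε }
  Y → y: FIRST = { 'y' }
  Y → c: FIRST = { 'c' }
E, C have only one production, so no FIRST/FIRST conflict is possible there.

All alternatives of each non-terminal have pairwise disjoint FIRST sets.

Answer: No FIRST/FIRST conflicts.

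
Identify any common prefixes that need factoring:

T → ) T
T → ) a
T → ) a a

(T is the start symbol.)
Yes, T has productions with common prefix ')'

Left-factoring is needed when two productions for the same non-terminal
share a common prefix on the right-hand side.

Productions for T:
  T → ) T
  T → ) a
  T → ) a a

Found common prefix ')' in productions for T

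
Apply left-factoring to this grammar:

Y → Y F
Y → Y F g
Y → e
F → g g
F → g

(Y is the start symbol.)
Y → Y F Y'
Y' → ε
Y' → g
Y → e
F → g F'
F' → g
F' → ε

Left-factoring transforms A → αβ₁ | αβ₂ into A → αA' and A' → β₁ | β₂
(α is the longest common prefix among the alternatives). Repeat until
no nonterminal has two alternatives with a common prefix.

Round 1: Y has alternatives sharing prefix 'Y F'. Introduce Y': Y → Y F Y'
  Add: Y' → ε
  Add: Y' → g

Round 2: F has alternatives sharing prefix 'g'. Introduce F': F → g F'
  Add: F' → g
  Add: F' → ε

No remaining common prefixes — done.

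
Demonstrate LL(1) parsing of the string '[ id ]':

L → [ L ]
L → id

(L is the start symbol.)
LL(1) parsing maintains a stack (initially the start symbol over $) and the input. At each step: if the stack top is a terminal, match it against the current input token; if it is a non-terminal N, replace it with the RHS of M[N, lookahead] (the unique production whose predict set contains the lookahead).

Stack is shown with the top on the left.

Stack    Input     Action
-------------------------
L $      [ id ] $  output L → [ L ]
[ L ] $  [ id ] $  match '['
L ] $    id ] $    output L → id
id ] $   id ] $    match 'id'
] $      ] $       match ']'
$        $         accept

The string is accepted.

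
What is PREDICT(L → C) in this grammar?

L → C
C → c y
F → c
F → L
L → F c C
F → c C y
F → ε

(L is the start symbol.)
{ 'c' }

PREDICT(L → C) = (FIRST(RHS) \ {ε}) ∪ (FOLLOW(L) if ε ∈ FIRST(RHS), i.e. RHS ⇒* ε)
FIRST(C) = { 'c' }
FIRST(C) = { 'c' }
ε ∉ FIRST(C), so FOLLOW(L) is not added.
PREDICT(L → C) = { 'c' }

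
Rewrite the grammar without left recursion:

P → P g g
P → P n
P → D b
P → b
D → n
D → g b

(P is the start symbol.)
P → D b P'
P → b P'
P' → g g P'
P' → n P'
P' → ε
D → n
D → g b

P is directly left-recursive. The standard transformation for
  A → A α₁ | ... | A α_m | β₁ | ... | β_n
is
  A  → β₁ A' | ... | β_n A'
  A' → α₁ A' | ... | α_m A' | ε

P → D b becomes P → D b P'
P → b becomes P → b P'
P → P g g becomes P' → g g P'
P → P n becomes P' → n P'
Add P' → ε

Productions for other non-terminals are unchanged:
  D → n
  D → g b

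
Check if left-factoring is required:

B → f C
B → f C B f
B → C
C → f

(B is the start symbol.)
Yes, B has productions with common prefix 'f C'

Left-factoring is needed when two productions for the same non-terminal
share a common prefix on the right-hand side.

Productions for B:
  B → f C
  B → f C B f
  B → C

Found common prefix 'f C' in productions for B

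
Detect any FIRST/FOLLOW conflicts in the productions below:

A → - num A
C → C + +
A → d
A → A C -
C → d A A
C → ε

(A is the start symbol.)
A FIRST/FOLLOW conflict occurs when a non-terminal N has a nullable alternative N → β (β ⇒* ε) and another alternative N → α with FIRST(α) ∩ FOLLOW(N) ≠ ∅: on such a lookahead the parser cannot decide between expanding α and letting N vanish via β.

Nullable non-terminals: C.
FIRST sets used below: FIRST(C) = { '+', 'd', ε }

C: nullable alternative(s) C → ε; FOLLOW(C) = { '+', '-' }
  C → C + +: FIRST \ {ε} = { '+', 'd' } — overlaps FOLLOW(C) on { '+' }: CONFLICT
  C → d A A: FIRST \ {ε} = { 'd' } — disjoint from FOLLOW(C)
  C → ε: FIRST \ {ε} = { } — this is the only nullable alternative, skip

A has no nullable alternative, so no FIRST/FOLLOW check is needed there.

So the grammar has 1 FIRST/FOLLOW conflict (marked CONFLICT above).

Answer: Yes. C → C '+' '+' with FOLLOW(C) on { '+' }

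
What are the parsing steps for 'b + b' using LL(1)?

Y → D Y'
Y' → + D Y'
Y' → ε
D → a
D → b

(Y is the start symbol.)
LL(1) parsing maintains a stack (initially the start symbol over $) and the input. At each step: if the stack top is a terminal, match it against the current input token; if it is a non-terminal N, replace it with the RHS of M[N, lookahead] (the unique production whose predict set contains the lookahead).

Stack is shown with the top on the left.

Stack     Input    Action
-------------------------
Y $       b + b $  output Y → D Y'
D Y' $    b + b $  output D → b
b Y' $    b + b $  match 'b'
Y' $      + b $    output Y' → + D Y'
+ D Y' $  + b $    match '+'
D Y' $    b $      output D → b
b Y' $    b $      match 'b'
Y' $      $        output Y' → ε
$         $        accept

The string is accepted.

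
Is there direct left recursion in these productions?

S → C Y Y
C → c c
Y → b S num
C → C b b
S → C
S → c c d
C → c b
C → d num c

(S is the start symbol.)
S → C Y Y: starts with C
C → c c: starts with c
Y → b S num: starts with b
C → C b b: LEFT RECURSIVE (starts with C)
S → C: starts with C
S → c c d: starts with c
C → c b: starts with c
C → d num c: starts with d

The grammar has direct left recursion on: C.

Answer: Yes, C is left-recursive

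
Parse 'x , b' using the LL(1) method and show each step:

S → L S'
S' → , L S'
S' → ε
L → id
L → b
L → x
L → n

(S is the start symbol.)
Stack is shown with the top on the left.

Stack     Input    Action
-------------------------
S $       x , b $  output S → L S'
L S' $    x , b $  output L → x
x S' $    x , b $  match 'x'
S' $      , b $    output S' → , L S'
, L S' $  , b $    match ','
L S' $    b $      output L → b
b S' $    b $      match 'b'
S' $      $        output S' → ε
$         $        accept

The string is accepted.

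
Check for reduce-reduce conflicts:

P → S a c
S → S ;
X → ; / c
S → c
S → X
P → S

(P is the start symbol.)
A reduce-reduce conflict occurs when an LR(0) state has two complete items [A → α .] and [B → β .] — both call for a reduction, and with no lookahead the parser cannot choose between them.

Augment with P' → P and build the canonical LR(0) collection (I0 = CLOSURE({[P' → . P]}), then GOTO on every symbol after a dot until no new states appear). It has 11 states:
  I0: { [P → . S a c], [P → . S], [P' → . P], [S → . S ;], [S → . X], [S → . c], [X → . ; / c] }  — shift
  I1: { [X → ; . / c] }  — shift
  I2: { [P' → P .] }  — accept
  I3: { [P → S . a c], [P → S .], [S → S . ;] }  — shift, reduce
  I4: { [S → X .] }  — reduce
  I5: { [S → c .] }  — reduce
  I6: { [S → S ; .] }  — reduce
  I7: { [P → S a . c] }  — shift
  I8: { [P → S a c .] }  — reduce
  I9: { [X → ; / . c] }  — shift
  I10: { [X → ; / c .] }  — reduce

No state contains more than one complete item.

Answer: No reduce-reduce conflicts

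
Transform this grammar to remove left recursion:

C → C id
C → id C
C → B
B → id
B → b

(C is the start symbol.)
C is directly left-recursive. The standard transformation for
  A → A α₁ | ... | A α_m | β₁ | ... | β_n
is
  A  → β₁ A' | ... | β_n A'
  A' → α₁ A' | ... | α_m A' | ε

C → id C becomes C → id C C'
C → B becomes C → B C'
C → C id becomes C' → id C'
Add C' → ε

Productions for other non-terminals are unchanged:
  B → id
  B → b

Resulting grammar:
C → id C C'
C → B C'
C' → id C'
C' → ε
B → id
B → b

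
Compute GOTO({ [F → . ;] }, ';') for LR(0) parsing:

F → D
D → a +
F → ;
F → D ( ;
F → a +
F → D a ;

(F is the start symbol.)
{ [F → ; .] }

GOTO(I, ';') = CLOSURE({ [A → αX.β] : [A → α.Xβ] ∈ I, X = ';' })

Items with dot before ';', with the dot advanced:
  [F → . ;] → [F → ; .]
Closure adds nothing (no advanced item has the dot before a non-terminal).

GOTO = { [F → ; .] }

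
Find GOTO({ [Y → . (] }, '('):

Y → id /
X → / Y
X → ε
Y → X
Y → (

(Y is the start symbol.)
{ [Y → ( .] }

GOTO(I, '(') = CLOSURE({ [A → αX.β] : [A → α.Xβ] ∈ I, X = '(' })

Items with dot before '(', with the dot advanced:
  [Y → . (] → [Y → ( .]
Closure adds nothing (no advanced item has the dot before a non-terminal).

GOTO = { [Y → ( .] }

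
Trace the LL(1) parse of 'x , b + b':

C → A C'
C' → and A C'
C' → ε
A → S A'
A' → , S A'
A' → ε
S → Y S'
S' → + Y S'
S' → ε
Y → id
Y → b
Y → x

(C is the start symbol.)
LL(1) parsing maintains a stack (initially the start symbol over $) and the input. At each step: if the stack top is a terminal, match it against the current input token; if it is a non-terminal N, replace it with the RHS of M[N, lookahead] (the unique production whose predict set contains the lookahead).

Stack is shown with the top on the left.

Stack           Input        Action
-----------------------------------
C $             x , b + b $  output C → A C'
A C' $          x , b + b $  output A → S A'
S A' C' $       x , b + b $  output S → Y S'
Y S' A' C' $    x , b + b $  output Y → x
x S' A' C' $    x , b + b $  match 'x'
S' A' C' $      , b + b $    output S' → ε
A' C' $         , b + b $    output A' → , S A'
, S A' C' $     , b + b $    match ','
S A' C' $       b + b $      output S → Y S'
Y S' A' C' $    b + b $      output Y → b
b S' A' C' $    b + b $      match 'b'
S' A' C' $      + b $        output S' → + Y S'
+ Y S' A' C' $  + b $        match '+'
Y S' A' C' $    b $          output Y → b
b S' A' C' $    b $          match 'b'
S' A' C' $      $            output S' → ε
A' C' $         $            output A' → ε
C' $            $            output C' → ε
$               $            accept

The string is accepted.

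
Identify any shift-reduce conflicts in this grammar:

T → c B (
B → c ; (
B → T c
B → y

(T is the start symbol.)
A shift-reduce conflict occurs when an LR(0) state has both:
  - a complete (reduce) item [A → α .] (dot at the end), and
  - a shift item [B → β . c γ] (dot before a terminal).

Augment with T' → T and build the canonical LR(0) collection (I0 = CLOSURE({[T' → . T]}), then GOTO on every symbol after a dot until no new states appear). It has 11 states:
  I0: { [T → . c B (], [T' → . T] }  — shift
  I1: { [T' → T .] }  — accept
  I2: { [B → . T c], [B → . c ; (], [B → . y], [T → . c B (], [T → c . B (] }  — shift
  I3: { [T → c B . (] }  — shift
  I4: { [B → T . c] }  — shift
  I5: { [B → . T c], [B → . c ; (], [B → . y], [B → c . ; (], [T → . c B (], [T → c . B (] }  — shift
  I6: { [B → y .] }  — reduce
  I7: { [B → c ; . (] }  — shift
  I8: { [B → c ; ( .] }  — reduce
  I9: { [B → T c .] }  — reduce
  I10: { [T → c B ( .] }  — reduce

No state contains both a complete item and a shift item.

Answer: No shift-reduce conflicts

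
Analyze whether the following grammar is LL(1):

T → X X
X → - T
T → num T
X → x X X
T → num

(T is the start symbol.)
Relevant sets:
  FIRST(X) = { '-', 'x' }

For T:
  PREDICT(T → X X) = { '-', 'x' }
  PREDICT(T → num T) = { 'num' }
  PREDICT(T → num) = { 'num' }
For X:
  PREDICT(X → '-' T) = { '-' }
  PREDICT(X → x X X) = { 'x' }

Conflict found: Predict set conflict for T: { 'num' }
The grammar is NOT LL(1).

Answer: No. Predict set conflict for T: { 'num' }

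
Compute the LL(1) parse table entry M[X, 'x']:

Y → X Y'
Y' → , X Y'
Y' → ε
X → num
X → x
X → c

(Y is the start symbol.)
X → x

To find M[X, 'x'], we find productions for X where 'x' is in the predict set (PREDICT(N → α) = (FIRST(α) \ {ε}) ∪ (FOLLOW(N) if α ⇒* ε)).

X → num: PREDICT = { 'num' }
X → x: PREDICT = { 'x' }
  'x' is in predict set, so this production goes in M[X, 'x']
X → c: PREDICT = { 'c' }

M[X, 'x'] = X → x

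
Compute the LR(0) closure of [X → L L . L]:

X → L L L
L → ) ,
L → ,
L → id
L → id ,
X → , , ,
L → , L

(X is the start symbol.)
{ [L → . ) ,], [L → . , L], [L → . ,], [L → . id ,], [L → . id], [X → L L . L] }

To compute CLOSURE, for each item [A → α.Bβ] where B is a non-terminal, add [B → .γ] for all productions B → γ; repeat for the newly added items until nothing changes.

Start with: [X → L L . L]
  [X → L L . L] has the dot before L: add [L → . ) ,], [L → . ,], [L → . id], [L → . id ,], [L → . , L]
No further items can be added.

CLOSURE = { [L → . ) ,], [L → . , L], [L → . ,], [L → . id ,], [L → . id], [X → L L . L] }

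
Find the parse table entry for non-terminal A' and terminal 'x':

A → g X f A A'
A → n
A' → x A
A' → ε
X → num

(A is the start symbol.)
To find M[A', 'x'], we find productions for A' where 'x' is in the predict set (PREDICT(N → α) = (FIRST(α) \ {ε}) ∪ (FOLLOW(N) if α ⇒* ε)).

Relevant sets:
  FOLLOW(A') = { $, 'x' }

A' → x A: PREDICT = { 'x' }
  'x' is in predict set, so this production goes in M[A', 'x']
A' → ε: PREDICT = { $, 'x' }
  'x' is in predict set, so this production goes in M[A', 'x']

M[A', 'x'] = A' → x A, A' → ε  (a multiply-defined cell — the grammar is not LL(1))

Answer: A' → x A, A' → ε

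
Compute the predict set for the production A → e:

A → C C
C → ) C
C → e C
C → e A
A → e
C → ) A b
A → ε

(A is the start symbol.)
PREDICT(A → e) = (FIRST(RHS) \ {ε}) ∪ (FOLLOW(A) if ε ∈ FIRST(RHS), i.e. RHS ⇒* ε)
FIRST(e) = { 'e' }
ε ∉ FIRST(e), so FOLLOW(A) is not added.
PREDICT(A → e) = { 'e' }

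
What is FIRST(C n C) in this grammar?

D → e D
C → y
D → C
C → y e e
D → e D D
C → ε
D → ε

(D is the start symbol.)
{ 'n', 'y' }

FIRST sets of the non-terminals involved (from the grammar, by fixed-point iteration):
  FIRST(C) = { 'y', ε }

To compute FIRST(C n C), process the symbols left to right:
Symbol C is a non-terminal. Add FIRST(C) \ {ε} = { 'y' }
C is nullable (ε ∈ FIRST(C)), continue to the next symbol.
Symbol n is a terminal. Add 'n' and stop.
FIRST(C n C) = { 'n', 'y' }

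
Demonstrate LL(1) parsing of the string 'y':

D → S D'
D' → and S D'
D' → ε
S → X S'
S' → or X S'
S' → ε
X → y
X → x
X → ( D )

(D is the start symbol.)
Stack is shown with the top on the left.

Stack      Input  Action
------------------------
D $        y $    output D → S D'
S D' $     y $    output S → X S'
X S' D' $  y $    output X → y
y S' D' $  y $    match 'y'
S' D' $    $      output S' → ε
D' $       $      output D' → ε
$          $      accept

The string is accepted.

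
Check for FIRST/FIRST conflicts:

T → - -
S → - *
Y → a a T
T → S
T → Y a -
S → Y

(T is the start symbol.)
Yes. T → '-' '-' / T → S on { '-' }; T → S / T → Y a '-' on { 'a' }

FIRST sets of the non-terminals at (or reachable through a nullable prefix from) the front of some alternative:
  FIRST(S) = { '-', 'a' }
  FIRST(Y) = { 'a' }

Productions for T:
  T → - -: FIRST = { '-' }
  T → S: FIRST = { '-', 'a' }
  T → Y a -: FIRST = { 'a' }
Productions for S:
  S → - *: FIRST = { '-' }
  S → Y: FIRST = { 'a' }
Y has only one production, so no FIRST/FIRST conflict is possible there.

Conflict for T: T → - - and T → S
  Overlap: { '-' }
Conflict for T: T → S and T → Y a -
  Overlap: { 'a' }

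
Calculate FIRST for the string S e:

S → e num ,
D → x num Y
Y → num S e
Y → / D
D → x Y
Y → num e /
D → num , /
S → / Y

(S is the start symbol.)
FIRST sets of the non-terminals involved (from the grammar, by fixed-point iteration):
  FIRST(S) = { '/', 'e' }

To compute FIRST(S e), process the symbols left to right:
Symbol S is a non-terminal. Add FIRST(S) \ {ε} = { '/', 'e' }
S is not nullable (ε ∉ FIRST(S)), so stop here.
FIRST(S e) = { '/', 'e' }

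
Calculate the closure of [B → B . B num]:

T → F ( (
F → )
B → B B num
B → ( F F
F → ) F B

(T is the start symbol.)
{ [B → . ( F F], [B → . B B num], [B → B . B num] }

To compute CLOSURE, for each item [A → α.Bβ] where B is a non-terminal, add [B → .γ] for all productions B → γ; repeat for the newly added items until nothing changes.

Start with: [B → B . B num]
  [B → B . B num] has the dot before B: add [B → . B B num], [B → . ( F F]
No further items can be added.

CLOSURE = { [B → . ( F F], [B → . B B num], [B → B . B num] }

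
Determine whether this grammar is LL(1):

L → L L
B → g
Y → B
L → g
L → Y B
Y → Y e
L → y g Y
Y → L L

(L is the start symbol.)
No. Predict set conflict for L: { 'g' }

A grammar is LL(1) if for each non-terminal N with multiple productions, the predict sets of those productions are pairwise disjoint, where PREDICT(N → α) = (FIRST(α) \ {ε}) ∪ (FOLLOW(N) if α ⇒* ε).

Relevant sets:
  FIRST(L) = { 'g', 'y' }
  FIRST(Y) = { 'g', 'y' }
  FIRST(B) = { 'g' }

For L:
  PREDICT(L → L L) = { 'g', 'y' }
  PREDICT(L → g) = { 'g' }
  PREDICT(L → Y B) = { 'g', 'y' }
  PREDICT(L → y g Y) = { 'y' }
For Y:
  PREDICT(Y → B) = { 'g' }
  PREDICT(Y → Y e) = { 'g', 'y' }
  PREDICT(Y → L L) = { 'g', 'y' }
B has a single production, so nothing to check there.

Conflict found: Predict set conflict for L: { 'g' }
The grammar is NOT LL(1).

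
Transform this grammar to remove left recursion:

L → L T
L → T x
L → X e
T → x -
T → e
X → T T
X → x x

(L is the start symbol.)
L is directly left-recursive. The standard transformation for
  A → A α₁ | ... | A α_m | β₁ | ... | β_n
is
  A  → β₁ A' | ... | β_n A'
  A' → α₁ A' | ... | α_m A' | ε

L → T x becomes L → T x L'
L → X e becomes L → X e L'
L → L T becomes L' → T L'
Add L' → ε

Productions for other non-terminals are unchanged:
  T → x -
  T → e
  X → T T
  X → x x

Resulting grammar:
L → T x L'
L → X e L'
L' → T L'
L' → ε
T → x -
T → e
X → T T
X → x x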